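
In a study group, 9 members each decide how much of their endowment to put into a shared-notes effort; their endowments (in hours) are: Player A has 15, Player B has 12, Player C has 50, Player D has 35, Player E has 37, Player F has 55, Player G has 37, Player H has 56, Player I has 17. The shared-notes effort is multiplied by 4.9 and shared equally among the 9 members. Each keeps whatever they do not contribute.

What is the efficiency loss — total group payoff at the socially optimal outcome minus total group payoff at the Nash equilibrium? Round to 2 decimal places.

The private return per contributed unit is 4.9/9 = 0.5444 < 1 for every player regardless of endowment, so the Nash equilibrium is zero contribution and the group total is Σ E_j = 15 + 12 + 50 + 35 + 37 + 55 + 37 + 56 + 17 = 314.
Each contributed unit returns 4.900 to the group, so the social optimum is full contribution by everyone: group total = 4.900 × 314 = 1538.60.
Efficiency loss = (4.900 − 1) × 314 = 1224.60.

1224.60 hours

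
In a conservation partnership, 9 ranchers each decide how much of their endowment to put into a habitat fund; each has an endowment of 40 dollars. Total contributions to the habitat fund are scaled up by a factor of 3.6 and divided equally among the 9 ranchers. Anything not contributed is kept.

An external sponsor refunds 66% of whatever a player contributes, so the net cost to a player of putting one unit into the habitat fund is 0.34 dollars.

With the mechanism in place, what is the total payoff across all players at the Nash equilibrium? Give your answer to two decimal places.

The effective private return per unit is now (3.6/9) / 0.34 = 1.1765 > 1, so every player's dominant strategy flips to full contribution.
At the Nash equilibrium everyone contributes 40. Group total payoff = 9 × (40 × 0.66 + 3.6 × 40) = 1533.60.

1533.60 dollars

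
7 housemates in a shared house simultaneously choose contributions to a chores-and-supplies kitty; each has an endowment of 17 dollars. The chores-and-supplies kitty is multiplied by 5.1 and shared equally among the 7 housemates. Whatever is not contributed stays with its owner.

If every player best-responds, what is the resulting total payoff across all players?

Each contributed unit returns 5.1/7 = 0.7286 to its contributor — below 1 — so contributing 0 is dominant for every player. At the Nash equilibrium everyone keeps their 17, and the group total is 7 × 17 = 119.

119.00 dollars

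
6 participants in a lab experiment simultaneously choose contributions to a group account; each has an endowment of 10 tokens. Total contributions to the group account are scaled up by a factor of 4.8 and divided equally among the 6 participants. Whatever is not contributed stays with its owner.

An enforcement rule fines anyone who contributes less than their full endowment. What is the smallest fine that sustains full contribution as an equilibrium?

2.00 tokens

Given the others contribute fully, the best deviation is to contribute 0 (any partial contribution still incurs the fine and gives up units whose private return 0.8000 is below 1).
Deviating from 10 to 0 saves 10 tokens but forfeits the deviator's share of the drop in the group account: 4.8/6 × 10 = 8.00.
So the deviation gain is 10 − 8.00 = 2.00, and the fine must be at least 2.00 tokens to wipe it out.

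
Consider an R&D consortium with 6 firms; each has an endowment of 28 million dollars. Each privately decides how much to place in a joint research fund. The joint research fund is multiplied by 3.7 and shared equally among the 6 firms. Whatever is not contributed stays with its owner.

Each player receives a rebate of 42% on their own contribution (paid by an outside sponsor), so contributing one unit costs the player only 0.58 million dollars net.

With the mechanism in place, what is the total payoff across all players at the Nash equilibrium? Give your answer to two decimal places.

692.16 million dollars

The effective private return per unit is now (3.7/6) / 0.58 = 1.0632 > 1, so every player's dominant strategy flips to full contribution.
At the Nash equilibrium everyone contributes 28. Group total payoff = 6 × (28 × 0.42 + 3.7 × 28) = 692.16.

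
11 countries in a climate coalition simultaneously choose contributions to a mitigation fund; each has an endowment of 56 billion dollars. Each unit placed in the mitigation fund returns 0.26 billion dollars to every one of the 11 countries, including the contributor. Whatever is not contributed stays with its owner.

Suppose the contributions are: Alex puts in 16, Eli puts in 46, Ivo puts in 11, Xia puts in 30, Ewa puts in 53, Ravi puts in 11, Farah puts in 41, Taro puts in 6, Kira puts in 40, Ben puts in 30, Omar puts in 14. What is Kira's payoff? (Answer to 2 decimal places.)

93.48 billion dollars

Total contributed: 16 + 46 + 11 + 30 + 53 + 11 + 41 + 6 + 40 + 30 + 14 = 298.
Each receives 0.26 × 298 = 77.48 from the mitigation fund.
Kira keeps 56 − 40 = 16, so Kira's payoff is 16 + 77.48 = 93.48.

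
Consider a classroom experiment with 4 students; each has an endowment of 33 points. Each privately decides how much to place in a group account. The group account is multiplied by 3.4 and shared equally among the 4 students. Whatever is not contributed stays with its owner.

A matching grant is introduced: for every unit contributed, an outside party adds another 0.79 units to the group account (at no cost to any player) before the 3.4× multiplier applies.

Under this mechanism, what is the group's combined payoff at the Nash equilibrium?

803.35 points

The effective private return per unit is now 3.4 × 1.79 / 4 = 1.5215 > 1, so every player's dominant strategy flips to full contribution.
At the Nash equilibrium everyone contributes 33. Group total payoff = 3.4 × 1.79 × 132 = 803.35.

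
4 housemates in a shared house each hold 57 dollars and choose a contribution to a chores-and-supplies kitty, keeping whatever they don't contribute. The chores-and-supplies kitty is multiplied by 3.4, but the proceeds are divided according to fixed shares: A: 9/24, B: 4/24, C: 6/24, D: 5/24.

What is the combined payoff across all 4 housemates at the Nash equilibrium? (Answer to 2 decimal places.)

A player with share s gets back 3.4·s per unit contributed, so full contribution is dominant for anyone with s > 1/3.4 = 0.2941 and zero contribution is dominant for anyone below.
A alone (share 9/24) is above the threshold, contributing 57; the remaining 3 contribute 0. Total contributed: 57.
The chores-and-supplies kitty pays out 3.4 × 57 = 193.80 in total (split across the unequal shares, but the aggregate is all that matters for the group sum).
The 3 free-riders keep 57 each, adding 171. Group total = 171 + 193.80 = 364.80.

364.80 dollars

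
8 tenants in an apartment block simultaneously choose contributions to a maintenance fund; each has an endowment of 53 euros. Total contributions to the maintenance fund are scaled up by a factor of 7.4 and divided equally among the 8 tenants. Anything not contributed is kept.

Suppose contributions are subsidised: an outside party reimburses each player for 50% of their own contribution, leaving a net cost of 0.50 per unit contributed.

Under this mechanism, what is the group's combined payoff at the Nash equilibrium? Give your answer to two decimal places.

3349.60 euros

Under the mechanism each unit contributed yields (7.4/8) / 0.50 = 1.8500 back to its contributor per unit of net cost, which exceeds 1, making full contribution the dominant choice for everyone.
So the Nash equilibrium is full contribution by all 8; the group earns 8 × (53 × 0.50 + 7.4 × 53) = 3349.60.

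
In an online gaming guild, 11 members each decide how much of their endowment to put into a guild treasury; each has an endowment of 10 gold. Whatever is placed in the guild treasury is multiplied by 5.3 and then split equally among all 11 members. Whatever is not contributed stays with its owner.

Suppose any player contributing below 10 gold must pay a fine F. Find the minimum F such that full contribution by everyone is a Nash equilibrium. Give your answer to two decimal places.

5.18 gold

Given the others contribute fully, the best deviation is to contribute 0 (any partial contribution still incurs the fine and gives up units whose private return 0.4818 is below 1).
Deviating from 10 to 0 saves 10 gold but forfeits the deviator's share of the drop in the guild treasury: 5.3/11 × 10 = 4.82.
So the deviation gain is 10 − 4.82 = 5.18, and the fine must be at least 5.18 gold to wipe it out.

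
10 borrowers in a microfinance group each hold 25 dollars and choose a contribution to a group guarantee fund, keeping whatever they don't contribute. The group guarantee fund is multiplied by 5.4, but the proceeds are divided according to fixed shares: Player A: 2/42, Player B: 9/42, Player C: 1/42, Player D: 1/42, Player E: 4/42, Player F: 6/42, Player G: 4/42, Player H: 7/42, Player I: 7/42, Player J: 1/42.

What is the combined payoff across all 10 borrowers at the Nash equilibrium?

Each unit j contributes comes back to j as 5.4 × (j's share), so j prefers to contribute only if that share exceeds 1/5.4 = 0.1852; otherwise keeping the unit dominates.
The only share above 0.1852 is Player B's 9/42, contributing 25; the remaining 9 contribute 0. Total contributed: 25.
The group guarantee fund pays out 5.4 × 25 = 135.00 in total (split across the unequal shares, but the aggregate is all that matters for the group sum).
The 9 free-riders keep 25 each, adding 225. Group total = 225 + 135.00 = 360.00.

360.00 dollars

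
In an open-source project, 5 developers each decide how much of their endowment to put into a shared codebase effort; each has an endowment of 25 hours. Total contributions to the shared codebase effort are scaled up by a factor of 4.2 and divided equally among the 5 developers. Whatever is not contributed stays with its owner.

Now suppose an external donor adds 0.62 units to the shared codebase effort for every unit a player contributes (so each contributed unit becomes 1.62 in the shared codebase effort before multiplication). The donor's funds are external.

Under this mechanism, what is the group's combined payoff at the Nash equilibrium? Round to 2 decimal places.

Under the mechanism each unit contributed yields 4.2 × 1.62 / 5 = 1.3608 back to its contributor per unit of net cost, which exceeds 1, making full contribution the dominant choice for everyone.
At the Nash equilibrium everyone contributes 25. Group total payoff = 4.2 × 1.62 × 125 = 850.50.

850.50 hours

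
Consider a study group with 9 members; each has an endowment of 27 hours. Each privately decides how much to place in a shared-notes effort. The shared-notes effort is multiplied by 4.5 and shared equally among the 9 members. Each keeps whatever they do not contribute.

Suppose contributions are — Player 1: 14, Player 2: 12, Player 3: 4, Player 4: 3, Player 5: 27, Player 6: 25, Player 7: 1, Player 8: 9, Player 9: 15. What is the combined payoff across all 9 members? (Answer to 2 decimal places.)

Total contributed: 14 + 12 + 4 + 3 + 27 + 25 + 1 + 9 + 15 = 110; total kept: 9 × 27 − 110 = 133.
The shared-notes effort pays out 4.5 × 110 = 495.00 in aggregate.
Group total = 133 + 495.00 = 628.00.

628.00 hours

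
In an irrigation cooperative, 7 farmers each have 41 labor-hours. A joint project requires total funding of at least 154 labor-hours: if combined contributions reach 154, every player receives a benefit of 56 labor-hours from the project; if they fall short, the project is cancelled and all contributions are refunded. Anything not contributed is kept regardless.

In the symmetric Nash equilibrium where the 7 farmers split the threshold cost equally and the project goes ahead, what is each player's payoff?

Equal share of the threshold: 154/7 = 22.
At this profile no one gains by cutting their contribution: any cut drops the total below 154, the project is cancelled, contributions are refunded, and the deviator ends with 41, which is less than 41 − 22 + 56 = 75. Contributing more than 22 just wastes the excess. So contributing exactly 22 is a best response.
Each player's payoff: 41 − 22 + 56 = 75.

75 labor-hours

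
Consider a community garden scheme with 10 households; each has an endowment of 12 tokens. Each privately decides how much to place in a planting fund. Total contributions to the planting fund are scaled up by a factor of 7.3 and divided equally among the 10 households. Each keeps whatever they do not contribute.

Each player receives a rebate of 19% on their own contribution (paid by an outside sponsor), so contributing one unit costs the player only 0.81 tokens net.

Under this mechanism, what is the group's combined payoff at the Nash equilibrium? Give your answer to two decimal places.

120.00 tokens

The effective private return is (7.3/10) / 0.81 = 0.9012, which is still under 1, so the mechanism doesn't change anyone's dominant strategy: zero contribution.
Everyone keeps their endowment and the group total is 10 × 12 = 120.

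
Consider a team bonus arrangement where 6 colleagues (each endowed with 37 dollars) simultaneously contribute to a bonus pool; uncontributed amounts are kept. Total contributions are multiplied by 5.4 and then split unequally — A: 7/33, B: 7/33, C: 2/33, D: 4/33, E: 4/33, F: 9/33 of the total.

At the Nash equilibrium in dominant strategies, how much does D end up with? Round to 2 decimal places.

Player j's private return per contributed unit is 5.4 × (j's share). Contributing is weakly dominant for j when that share is at least 1/5.4 = 0.1852, and contributing 0 is dominant otherwise.
A, B and F are above the threshold, contributing 37 each; the remaining 3 contribute 0. Total contributed: 111.
D keeps 37 and receives 5.4 × 111 × 4/33 = 72.65 from the bonus pool, for a payoff of 109.65.

109.65 dollars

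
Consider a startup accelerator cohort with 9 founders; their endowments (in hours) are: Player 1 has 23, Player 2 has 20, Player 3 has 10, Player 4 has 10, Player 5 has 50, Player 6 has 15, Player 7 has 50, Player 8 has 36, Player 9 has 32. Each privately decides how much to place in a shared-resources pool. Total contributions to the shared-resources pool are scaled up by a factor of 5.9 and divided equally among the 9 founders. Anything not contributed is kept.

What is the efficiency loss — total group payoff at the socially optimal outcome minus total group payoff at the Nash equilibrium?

The private return per contributed unit is 5.9/9 = 0.6556 < 1 for every player regardless of endowment, so the Nash equilibrium is zero contribution and the group total is Σ E_j = 23 + 20 + 10 + 10 + 50 + 15 + 50 + 36 + 32 = 246.
Each contributed unit returns 5.900 to the group, so the social optimum is full contribution by everyone: group total = 5.900 × 246 = 1451.40.
Efficiency loss = (5.900 − 1) × 246 = 1205.40.

1205.40 hours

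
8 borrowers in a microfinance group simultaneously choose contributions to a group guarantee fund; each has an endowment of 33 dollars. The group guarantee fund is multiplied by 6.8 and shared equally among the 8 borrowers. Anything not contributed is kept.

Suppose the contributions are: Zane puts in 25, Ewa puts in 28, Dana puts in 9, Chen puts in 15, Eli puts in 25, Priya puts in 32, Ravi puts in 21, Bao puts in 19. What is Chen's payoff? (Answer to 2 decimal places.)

165.90 dollars

Total contributed: 25 + 28 + 9 + 15 + 25 + 32 + 21 + 19 = 174.
Each receives 6.8 × 174 / 8 = 147.90 from the group guarantee fund.
Chen keeps 33 − 15 = 18, so Chen's payoff is 18 + 147.90 = 165.90.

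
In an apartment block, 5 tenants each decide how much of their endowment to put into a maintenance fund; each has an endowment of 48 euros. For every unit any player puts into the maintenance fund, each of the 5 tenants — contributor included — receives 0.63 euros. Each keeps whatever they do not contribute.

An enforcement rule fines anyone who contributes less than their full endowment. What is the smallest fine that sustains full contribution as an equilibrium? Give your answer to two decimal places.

17.76 euros

Given the others contribute fully, the best deviation is to contribute 0 (any partial contribution still incurs the fine and gives up units whose private return 0.63 is below 1).
Deviating from 48 to 0 saves 48 euros but forfeits the deviator's share of the drop in the maintenance fund: 0.63 × 48 = 30.24.
So the deviation gain is 48 − 30.24 = 17.76, and the fine must be at least 17.76 euros to wipe it out.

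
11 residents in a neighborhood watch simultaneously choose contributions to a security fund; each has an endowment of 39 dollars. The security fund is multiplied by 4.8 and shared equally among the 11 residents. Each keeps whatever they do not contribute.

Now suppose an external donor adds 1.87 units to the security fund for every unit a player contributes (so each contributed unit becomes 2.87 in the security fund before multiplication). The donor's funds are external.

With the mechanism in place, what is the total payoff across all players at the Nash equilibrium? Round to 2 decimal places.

5909.90 dollars

The effective private return per unit is now 4.8 × 2.87 / 11 = 1.2524 > 1, so every player's dominant strategy flips to full contribution.
At the Nash equilibrium everyone contributes 39. Group total payoff = 4.8 × 2.87 × 429 = 5909.90.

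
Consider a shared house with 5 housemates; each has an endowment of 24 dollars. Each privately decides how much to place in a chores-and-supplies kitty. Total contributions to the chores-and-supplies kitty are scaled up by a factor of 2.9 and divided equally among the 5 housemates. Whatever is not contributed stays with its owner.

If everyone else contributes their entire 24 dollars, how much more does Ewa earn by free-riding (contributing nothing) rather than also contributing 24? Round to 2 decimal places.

10.08 dollars

Switching from a contribution of 24 to 0 lets Ewa keep an extra 24 dollars, but lowers the chores-and-supplies kitty by 24, which costs Ewa their own share of that drop: 2.9/5 × 24 = 13.92.
Net gain = 24 − 13.92 = 10.08. The private return per contributed unit (0.5800) is below 1, so free-riding is indeed the best response regardless of what the others do.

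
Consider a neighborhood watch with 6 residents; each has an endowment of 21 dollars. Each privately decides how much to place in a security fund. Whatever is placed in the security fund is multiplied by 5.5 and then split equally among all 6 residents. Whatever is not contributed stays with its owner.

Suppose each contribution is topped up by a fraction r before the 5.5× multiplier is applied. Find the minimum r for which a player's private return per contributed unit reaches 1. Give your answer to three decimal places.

With matching at rate r, one contributed unit becomes (1 + r) in the security fund and returns 5.5 × (1 + r) / 6 to the contributor.
Setting this equal to 1: 1 + r = 6/5.5 = 1.0909.
So the minimum matching rate is r = 1.0909 − 1 = 0.091.

0.091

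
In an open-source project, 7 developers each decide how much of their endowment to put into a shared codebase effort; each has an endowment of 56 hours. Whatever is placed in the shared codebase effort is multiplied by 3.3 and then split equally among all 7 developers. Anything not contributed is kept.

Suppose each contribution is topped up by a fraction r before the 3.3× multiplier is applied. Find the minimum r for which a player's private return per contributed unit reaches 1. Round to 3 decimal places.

1.121

With matching at rate r, one contributed unit becomes (1 + r) in the shared codebase effort and returns 3.3 × (1 + r) / 7 to the contributor.
Setting this equal to 1: 1 + r = 7/3.3 = 2.1212.
So the minimum matching rate is r = 2.1212 − 1 = 1.121.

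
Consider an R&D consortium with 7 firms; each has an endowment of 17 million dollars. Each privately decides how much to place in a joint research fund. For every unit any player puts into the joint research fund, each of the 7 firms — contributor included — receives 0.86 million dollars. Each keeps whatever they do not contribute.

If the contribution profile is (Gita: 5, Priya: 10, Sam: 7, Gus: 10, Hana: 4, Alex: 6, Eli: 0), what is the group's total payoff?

Total contributed: 5 + 10 + 7 + 10 + 4 + 6 + 0 = 42; total kept: 7 × 17 − 42 = 77.
The joint research fund pays out 0.86 × 7 × 42 = 252.84 in aggregate.
Group total = 77 + 252.84 = 329.84.

329.84 million dollars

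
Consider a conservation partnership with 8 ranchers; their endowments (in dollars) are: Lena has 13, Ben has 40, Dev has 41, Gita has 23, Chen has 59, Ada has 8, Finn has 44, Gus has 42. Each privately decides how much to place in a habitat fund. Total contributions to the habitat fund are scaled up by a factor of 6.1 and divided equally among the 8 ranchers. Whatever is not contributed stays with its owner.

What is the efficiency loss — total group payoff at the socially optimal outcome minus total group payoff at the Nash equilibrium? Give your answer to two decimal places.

The private return per contributed unit is 6.1/8 = 0.7625 < 1 for every player regardless of endowment, so the Nash equilibrium is zero contribution and the group total is Σ E_j = 13 + 40 + 41 + 23 + 59 + 8 + 44 + 42 = 270.
Each contributed unit returns 6.100 to the group, so the social optimum is full contribution by everyone: group total = 6.100 × 270 = 1647.00.
Efficiency loss = (6.100 − 1) × 270 = 1377.00.

1377.00 dollars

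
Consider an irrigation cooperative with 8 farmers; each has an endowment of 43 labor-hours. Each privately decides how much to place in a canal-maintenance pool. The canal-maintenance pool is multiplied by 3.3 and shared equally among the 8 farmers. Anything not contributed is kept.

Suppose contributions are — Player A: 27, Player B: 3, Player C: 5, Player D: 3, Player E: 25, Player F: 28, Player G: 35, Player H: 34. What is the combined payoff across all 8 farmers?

712.00 labor-hours

Total contributed: 27 + 3 + 5 + 3 + 25 + 28 + 35 + 34 = 160; total kept: 8 × 43 − 160 = 184.
The canal-maintenance pool pays out 3.3 × 160 = 528.00 in aggregate.
Group total = 184 + 528.00 = 712.00.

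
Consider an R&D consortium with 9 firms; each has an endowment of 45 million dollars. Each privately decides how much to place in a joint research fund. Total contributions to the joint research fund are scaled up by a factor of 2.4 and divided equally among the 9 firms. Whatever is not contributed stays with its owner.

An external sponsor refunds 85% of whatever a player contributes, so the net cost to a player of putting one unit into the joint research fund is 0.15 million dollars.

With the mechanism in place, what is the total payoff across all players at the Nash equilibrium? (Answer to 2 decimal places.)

The effective private return per unit is now (2.4/9) / 0.15 = 1.7778 > 1, so every player's dominant strategy flips to full contribution.
At the Nash equilibrium everyone contributes 45. Group total payoff = 9 × (45 × 0.85 + 2.4 × 45) = 1316.25.

1316.25 million dollars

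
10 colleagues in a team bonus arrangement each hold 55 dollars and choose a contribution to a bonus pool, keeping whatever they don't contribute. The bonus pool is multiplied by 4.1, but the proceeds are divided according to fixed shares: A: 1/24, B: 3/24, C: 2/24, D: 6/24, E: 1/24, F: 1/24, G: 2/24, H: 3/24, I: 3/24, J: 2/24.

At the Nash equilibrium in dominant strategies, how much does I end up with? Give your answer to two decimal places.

83.19 dollars

For player j, contributing a unit is worthwhile iff 4.1 × (j's share) ≥ 1, i.e. iff j's share is at least 0.2439.
Only D (6/24) clears that bar, contributing 55; the remaining 9 contribute 0. Total contributed: 55.
I keeps 55 and receives 4.1 × 55 × 3/24 = 28.19 from the bonus pool, for a payoff of 83.19.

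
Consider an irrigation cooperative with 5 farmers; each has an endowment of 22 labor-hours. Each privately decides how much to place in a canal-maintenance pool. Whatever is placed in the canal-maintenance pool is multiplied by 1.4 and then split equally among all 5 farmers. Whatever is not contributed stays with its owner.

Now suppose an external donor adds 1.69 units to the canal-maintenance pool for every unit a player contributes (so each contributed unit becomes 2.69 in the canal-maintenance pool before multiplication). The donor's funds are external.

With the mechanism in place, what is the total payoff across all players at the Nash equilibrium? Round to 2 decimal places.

110.00 labor-hours

With the mechanism, a contributed unit returns 1.4 × 2.69 / 5 = 0.7532 per unit of net cost — still below 1 — so contributing 0 remains dominant for every player.
At the Nash equilibrium no one contributes; group total payoff = 5 × 22 = 110.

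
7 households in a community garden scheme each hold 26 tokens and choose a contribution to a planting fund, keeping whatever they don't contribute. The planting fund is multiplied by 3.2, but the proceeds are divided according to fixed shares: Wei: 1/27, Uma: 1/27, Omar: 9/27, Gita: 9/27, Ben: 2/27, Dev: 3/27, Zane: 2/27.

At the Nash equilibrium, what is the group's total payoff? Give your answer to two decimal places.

296.40 tokens

For player j, contributing a unit is worthwhile iff 3.2 × (j's share) ≥ 1, i.e. iff j's share is at least 0.3125.
The shares above 0.3125 belong to Omar and Gita, contributing 26 each; the remaining 5 contribute 0. Total contributed: 52.
The planting fund pays out 3.2 × 52 = 166.40 in total (split across the unequal shares, but the aggregate is all that matters for the group sum).
The 5 free-riders keep 26 each, adding 130. Group total = 130 + 166.40 = 296.40.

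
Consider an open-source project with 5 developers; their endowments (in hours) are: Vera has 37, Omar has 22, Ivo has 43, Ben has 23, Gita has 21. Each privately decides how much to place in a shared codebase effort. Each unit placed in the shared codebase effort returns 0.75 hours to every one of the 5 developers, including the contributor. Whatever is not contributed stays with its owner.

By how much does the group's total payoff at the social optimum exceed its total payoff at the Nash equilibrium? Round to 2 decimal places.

401.50 hours

The private return per contributed unit is 0.75 < 1 for everyone, so the Nash equilibrium is zero contribution and the group total is Σ E_j = 37 + 22 + 43 + 23 + 21 = 146.
Each contributed unit returns 3.750 to the group, so the social optimum is full contribution by everyone: group total = 3.750 × 146 = 547.50.
Efficiency loss = (3.750 − 1) × 146 = 401.50.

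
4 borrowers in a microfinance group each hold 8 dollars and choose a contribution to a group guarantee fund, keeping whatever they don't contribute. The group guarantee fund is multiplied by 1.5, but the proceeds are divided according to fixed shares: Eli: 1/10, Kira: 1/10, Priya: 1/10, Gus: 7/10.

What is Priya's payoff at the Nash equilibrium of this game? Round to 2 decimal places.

Player j's private return per contributed unit is 1.5 × (j's share). Contributing is weakly dominant for j when that share is at least 1/1.5 = 0.6667, and contributing 0 is dominant otherwise.
Gus alone (share 7/10) is above the threshold, contributing 8; the remaining 3 contribute 0. Total contributed: 8.
Priya keeps 8 and receives 1.5 × 8 × 1/10 = 1.20 from the group guarantee fund, for a payoff of 9.20.

9.20 dollars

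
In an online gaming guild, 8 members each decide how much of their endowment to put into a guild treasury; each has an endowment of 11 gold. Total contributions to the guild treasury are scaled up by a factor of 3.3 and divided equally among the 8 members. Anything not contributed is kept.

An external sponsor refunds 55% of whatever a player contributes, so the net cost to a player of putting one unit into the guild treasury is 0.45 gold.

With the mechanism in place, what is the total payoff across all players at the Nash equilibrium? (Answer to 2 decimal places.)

Even with the mechanism, each unit contributed returns only (3.3/8) / 0.45 = 0.9167 per unit of net cost, so contributing nothing is still dominant.
At the Nash equilibrium no one contributes; group total payoff = 8 × 11 = 88.

88.00 gold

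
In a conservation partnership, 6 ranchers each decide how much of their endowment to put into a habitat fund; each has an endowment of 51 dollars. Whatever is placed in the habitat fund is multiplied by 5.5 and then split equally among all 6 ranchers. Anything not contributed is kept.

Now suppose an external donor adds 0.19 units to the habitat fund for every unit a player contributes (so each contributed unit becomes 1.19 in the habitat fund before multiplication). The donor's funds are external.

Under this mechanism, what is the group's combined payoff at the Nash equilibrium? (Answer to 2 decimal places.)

With the mechanism, a contributed unit returns 5.5 × 1.19 / 6 = 1.0908 per unit of net cost to the contributor — now above 1 — so contributing fully is weakly dominant for every player.
At the Nash equilibrium everyone contributes 51. Group total payoff = 5.5 × 1.19 × 306 = 2002.77.

2002.77 dollars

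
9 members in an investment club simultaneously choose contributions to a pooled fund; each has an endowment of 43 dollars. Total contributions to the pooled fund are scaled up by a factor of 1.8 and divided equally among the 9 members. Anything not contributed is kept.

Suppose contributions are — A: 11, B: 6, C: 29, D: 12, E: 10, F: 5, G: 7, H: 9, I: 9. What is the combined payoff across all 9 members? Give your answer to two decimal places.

Total contributed: 11 + 6 + 29 + 12 + 10 + 5 + 7 + 9 + 9 = 98; total kept: 9 × 43 − 98 = 289.
The pooled fund pays out 1.8 × 98 = 176.40 in aggregate.
Group total = 289 + 176.40 = 465.40.

465.40 dollars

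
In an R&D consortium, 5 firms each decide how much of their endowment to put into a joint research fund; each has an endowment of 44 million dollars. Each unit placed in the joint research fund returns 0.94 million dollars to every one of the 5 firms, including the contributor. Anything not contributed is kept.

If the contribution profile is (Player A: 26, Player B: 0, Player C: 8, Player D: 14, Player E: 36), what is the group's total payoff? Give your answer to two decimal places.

Total contributed: 26 + 0 + 8 + 14 + 36 = 84; total kept: 5 × 44 − 84 = 136.
The joint research fund pays out 0.94 × 5 × 84 = 394.80 in aggregate.
Group total = 136 + 394.80 = 530.80.

530.80 million dollars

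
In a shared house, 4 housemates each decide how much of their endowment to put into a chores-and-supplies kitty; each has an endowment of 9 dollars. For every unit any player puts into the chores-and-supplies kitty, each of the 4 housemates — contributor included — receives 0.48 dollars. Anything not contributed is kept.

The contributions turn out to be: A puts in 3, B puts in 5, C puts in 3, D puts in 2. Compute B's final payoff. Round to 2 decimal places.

Total contributed: 3 + 5 + 3 + 2 = 13.
Each receives 0.48 × 13 = 6.24 from the chores-and-supplies kitty.
B keeps 9 − 5 = 4, so B's payoff is 4 + 6.24 = 10.24.

10.24 dollars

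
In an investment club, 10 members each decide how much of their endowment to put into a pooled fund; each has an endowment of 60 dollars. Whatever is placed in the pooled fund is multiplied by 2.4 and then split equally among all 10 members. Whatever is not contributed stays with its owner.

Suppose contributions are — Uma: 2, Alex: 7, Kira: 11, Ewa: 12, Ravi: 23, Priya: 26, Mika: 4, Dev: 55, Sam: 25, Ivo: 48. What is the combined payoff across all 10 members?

898.20 dollars

Total contributed: 2 + 7 + 11 + 12 + 23 + 26 + 4 + 55 + 25 + 48 = 213; total kept: 10 × 60 − 213 = 387.
The pooled fund pays out 2.4 × 213 = 511.20 in aggregate.
Group total = 387 + 511.20 = 898.20.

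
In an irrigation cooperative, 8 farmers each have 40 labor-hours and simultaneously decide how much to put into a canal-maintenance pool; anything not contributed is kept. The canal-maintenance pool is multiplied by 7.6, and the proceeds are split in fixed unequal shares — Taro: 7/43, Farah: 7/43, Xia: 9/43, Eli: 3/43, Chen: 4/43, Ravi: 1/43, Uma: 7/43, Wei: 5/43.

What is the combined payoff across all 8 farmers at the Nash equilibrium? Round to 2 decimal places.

1376.00 labor-hours

Each unit j contributes comes back to j as 7.6 × (j's share), so j prefers to contribute only if that share exceeds 1/7.6 = 0.1316; otherwise keeping the unit dominates.
Taro, Farah, Xia and Uma are above the threshold, contributing 40 each; the remaining 4 contribute 0. Total contributed: 160.
The canal-maintenance pool pays out 7.6 × 160 = 1216.00 in total (split across the unequal shares, but the aggregate is all that matters for the group sum).
The 4 free-riders keep 40 each, adding 160. Group total = 160 + 1216.00 = 1376.00.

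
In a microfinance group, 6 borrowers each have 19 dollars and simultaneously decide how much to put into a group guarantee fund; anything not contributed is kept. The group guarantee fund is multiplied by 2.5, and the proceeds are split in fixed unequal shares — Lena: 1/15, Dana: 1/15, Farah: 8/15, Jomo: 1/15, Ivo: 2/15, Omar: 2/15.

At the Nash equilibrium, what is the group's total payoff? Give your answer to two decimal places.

Player j's private return per contributed unit is 2.5 × (j's share). Contributing is weakly dominant for j when that share is at least 1/2.5 = 0.4000, and contributing 0 is dominant otherwise.
The only share above 0.4000 is Farah's 8/15, contributing 19; the remaining 5 contribute 0. Total contributed: 19.
The group guarantee fund pays out 2.5 × 19 = 47.50 in total (split across the unequal shares, but the aggregate is all that matters for the group sum).
The 5 free-riders keep 19 each, adding 95. Group total = 95 + 47.50 = 142.50.

142.50 dollars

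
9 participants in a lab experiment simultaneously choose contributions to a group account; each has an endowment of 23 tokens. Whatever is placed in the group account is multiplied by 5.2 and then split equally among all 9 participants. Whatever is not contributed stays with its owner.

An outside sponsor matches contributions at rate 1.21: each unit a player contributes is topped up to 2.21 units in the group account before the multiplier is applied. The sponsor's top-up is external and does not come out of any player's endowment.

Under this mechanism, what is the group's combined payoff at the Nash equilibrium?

2378.84 tokens

The effective private return per unit is now 5.2 × 2.21 / 9 = 1.2769 > 1, so every player's dominant strategy flips to full contribution.
At the Nash equilibrium everyone contributes 23. Group total payoff = 5.2 × 2.21 × 207 = 2378.84.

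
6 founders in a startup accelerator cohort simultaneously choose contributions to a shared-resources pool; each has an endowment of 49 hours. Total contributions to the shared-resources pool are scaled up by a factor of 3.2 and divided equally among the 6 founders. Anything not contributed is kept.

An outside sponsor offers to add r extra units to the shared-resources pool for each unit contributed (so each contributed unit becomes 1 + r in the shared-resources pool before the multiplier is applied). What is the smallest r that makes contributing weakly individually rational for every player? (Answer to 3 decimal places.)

0.875

With matching at rate r, one contributed unit becomes (1 + r) in the shared-resources pool and returns 3.2 × (1 + r) / 6 to the contributor.
Setting this equal to 1: 1 + r = 6/3.2 = 1.8750.
So the minimum matching rate is r = 1.8750 − 1 = 0.875.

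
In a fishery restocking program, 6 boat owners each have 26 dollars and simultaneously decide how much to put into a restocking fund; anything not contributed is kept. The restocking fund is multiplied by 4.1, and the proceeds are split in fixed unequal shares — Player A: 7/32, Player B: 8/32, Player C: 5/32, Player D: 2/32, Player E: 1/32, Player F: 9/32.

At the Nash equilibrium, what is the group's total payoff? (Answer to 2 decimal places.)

A player with share s gets back 4.1·s per unit contributed, so full contribution is dominant for anyone with s > 1/4.1 = 0.2439 and zero contribution is dominant for anyone below.
Player B and Player F clear that bar, contributing 26 each; the remaining 4 contribute 0. Total contributed: 52.
The restocking fund pays out 4.1 × 52 = 213.20 in total (split across the unequal shares, but the aggregate is all that matters for the group sum).
The 4 free-riders keep 26 each, adding 104. Group total = 104 + 213.20 = 317.20.

317.20 dollars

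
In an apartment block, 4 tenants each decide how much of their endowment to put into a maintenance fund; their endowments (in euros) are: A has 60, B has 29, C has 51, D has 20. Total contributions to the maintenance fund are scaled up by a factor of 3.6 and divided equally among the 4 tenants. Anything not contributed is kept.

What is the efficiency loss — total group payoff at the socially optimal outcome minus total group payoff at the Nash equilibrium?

The private return per contributed unit is 3.6/4 = 0.9000 < 1 for every player regardless of endowment, so the Nash equilibrium is zero contribution and the group total is Σ E_j = 60 + 29 + 51 + 20 = 160.
Each contributed unit returns 3.600 to the group, so the social optimum is full contribution by everyone: group total = 3.600 × 160 = 576.00.
Efficiency loss = (3.600 − 1) × 160 = 416.00.

416.00 euros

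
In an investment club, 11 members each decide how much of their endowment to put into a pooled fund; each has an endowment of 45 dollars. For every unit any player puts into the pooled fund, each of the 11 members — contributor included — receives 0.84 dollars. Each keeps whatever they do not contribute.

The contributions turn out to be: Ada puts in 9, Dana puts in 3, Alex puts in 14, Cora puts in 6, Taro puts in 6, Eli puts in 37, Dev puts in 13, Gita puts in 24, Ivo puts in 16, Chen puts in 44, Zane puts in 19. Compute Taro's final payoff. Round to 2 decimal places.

Total contributed: 9 + 3 + 14 + 6 + 6 + 37 + 13 + 24 + 16 + 44 + 19 = 191.
Each receives 0.84 × 191 = 160.44 from the pooled fund.
Taro keeps 45 − 6 = 39, so Taro's payoff is 39 + 160.44 = 199.44.

199.44 dollars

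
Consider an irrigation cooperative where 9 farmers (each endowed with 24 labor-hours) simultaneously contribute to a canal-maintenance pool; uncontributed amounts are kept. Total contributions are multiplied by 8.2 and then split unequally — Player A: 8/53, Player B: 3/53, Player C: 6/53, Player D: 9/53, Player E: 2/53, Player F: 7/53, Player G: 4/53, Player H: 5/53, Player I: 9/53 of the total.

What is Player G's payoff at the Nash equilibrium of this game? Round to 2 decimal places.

83.41 labor-hours

Each unit j contributes comes back to j as 8.2 × (j's share), so j prefers to contribute only if that share exceeds 1/8.2 = 0.1220; otherwise keeping the unit dominates.
The shares above 0.1220 belong to Player A, Player D, Player F and Player I, contributing 24 each; the remaining 5 contribute 0. Total contributed: 96.
Player G keeps 24 and receives 8.2 × 96 × 4/53 = 59.41 from the canal-maintenance pool, for a payoff of 83.41.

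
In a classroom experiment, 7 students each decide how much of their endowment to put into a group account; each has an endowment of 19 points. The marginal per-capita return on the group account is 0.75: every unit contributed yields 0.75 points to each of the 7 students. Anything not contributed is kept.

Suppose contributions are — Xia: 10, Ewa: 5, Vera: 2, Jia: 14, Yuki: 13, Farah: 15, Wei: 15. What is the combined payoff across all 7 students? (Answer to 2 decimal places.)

447.50 points

Total contributed: 10 + 5 + 2 + 14 + 13 + 15 + 15 = 74; total kept: 7 × 19 − 74 = 59.
The group account pays out 0.75 × 7 × 74 = 388.50 in aggregate.
Group total = 59 + 388.50 = 447.50.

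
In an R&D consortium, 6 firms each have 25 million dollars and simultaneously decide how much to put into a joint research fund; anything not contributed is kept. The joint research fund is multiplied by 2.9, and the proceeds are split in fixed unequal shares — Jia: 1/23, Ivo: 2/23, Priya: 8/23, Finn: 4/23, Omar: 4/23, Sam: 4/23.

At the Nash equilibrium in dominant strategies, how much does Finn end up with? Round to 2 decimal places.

Each unit j contributes comes back to j as 2.9 × (j's share), so j prefers to contribute only if that share exceeds 1/2.9 = 0.3448; otherwise keeping the unit dominates.
Priya alone (share 8/23) is above the threshold, contributing 25; the remaining 5 contribute 0. Total contributed: 25.
Finn keeps 25 and receives 2.9 × 25 × 4/23 = 12.61 from the joint research fund, for a payoff of 37.61.

37.61 million dollars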